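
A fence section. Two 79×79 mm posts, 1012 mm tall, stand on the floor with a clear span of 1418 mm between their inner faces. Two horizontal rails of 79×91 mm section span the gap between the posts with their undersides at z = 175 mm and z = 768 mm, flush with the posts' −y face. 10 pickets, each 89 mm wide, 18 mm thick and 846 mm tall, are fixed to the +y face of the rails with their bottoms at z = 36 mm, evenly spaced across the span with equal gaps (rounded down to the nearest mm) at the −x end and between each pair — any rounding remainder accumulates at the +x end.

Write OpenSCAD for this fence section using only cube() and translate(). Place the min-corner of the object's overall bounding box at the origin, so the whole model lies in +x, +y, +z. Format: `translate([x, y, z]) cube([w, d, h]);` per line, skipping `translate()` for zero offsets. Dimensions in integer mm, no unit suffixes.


cube([79, 79, 1012]);
translate([1497, 0, 0]) cube([79, 79, 1012]);
translate([79, 0, 175]) cube([1418, 79, 91]);
translate([79, 0, 768]) cube([1418, 79, 91]);
translate([127, 79, 36]) cube([89, 18, 846]);
translate([264, 79, 36]) cube([89, 18, 846]);
translate([401, 79, 36]) cube([89, 18, 846]);
translate([538, 79, 36]) cube([89, 18, 846]);
translate([675, 79, 36]) cube([89, 18, 846]);
translate([812, 79, 36]) cube([89, 18, 846]);
translate([949, 79, 36]) cube([89, 18, 846]);
translate([1086, 79, 36]) cube([89, 18, 846]);
translate([1223, 79, 36]) cube([89, 18, 846]);
translate([1360, 79, 36]) cube([89, 18, 846]);


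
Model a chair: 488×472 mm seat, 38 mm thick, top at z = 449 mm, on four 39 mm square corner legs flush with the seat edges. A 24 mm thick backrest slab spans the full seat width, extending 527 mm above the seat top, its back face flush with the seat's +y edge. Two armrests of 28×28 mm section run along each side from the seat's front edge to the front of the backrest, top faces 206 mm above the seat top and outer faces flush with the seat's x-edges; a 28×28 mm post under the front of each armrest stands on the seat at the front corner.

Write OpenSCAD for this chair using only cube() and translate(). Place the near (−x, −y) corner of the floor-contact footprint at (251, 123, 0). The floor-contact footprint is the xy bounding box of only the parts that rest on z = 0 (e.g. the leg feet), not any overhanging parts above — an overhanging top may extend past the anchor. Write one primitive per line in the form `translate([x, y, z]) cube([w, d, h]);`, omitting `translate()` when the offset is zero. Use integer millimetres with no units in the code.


translate([251, 123, 411]) cube([488, 472, 38]);
translate([251, 123, 0]) cube([39, 39, 411]);
translate([700, 123, 0]) cube([39, 39, 411]);
translate([251, 556, 0]) cube([39, 39, 411]);
translate([700, 556, 0]) cube([39, 39, 411]);
translate([251, 571, 449]) cube([488, 24, 527]);
translate([251, 123, 627]) cube([28, 448, 28]);
translate([711, 123, 627]) cube([28, 448, 28]);
translate([251, 123, 449]) cube([28, 28, 178]);
translate([711, 123, 449]) cube([28, 28, 178]);


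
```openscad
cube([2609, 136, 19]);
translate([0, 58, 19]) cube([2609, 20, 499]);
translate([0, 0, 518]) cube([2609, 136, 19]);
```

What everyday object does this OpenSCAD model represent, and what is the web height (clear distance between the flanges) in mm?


An I-beam. The web height is 499 mm.

Two wide flanges with a thin centred web — an I-beam. Overall 537 mm minus two 19 mm flanges gives a web of 537 − 2·19 = 499 mm.


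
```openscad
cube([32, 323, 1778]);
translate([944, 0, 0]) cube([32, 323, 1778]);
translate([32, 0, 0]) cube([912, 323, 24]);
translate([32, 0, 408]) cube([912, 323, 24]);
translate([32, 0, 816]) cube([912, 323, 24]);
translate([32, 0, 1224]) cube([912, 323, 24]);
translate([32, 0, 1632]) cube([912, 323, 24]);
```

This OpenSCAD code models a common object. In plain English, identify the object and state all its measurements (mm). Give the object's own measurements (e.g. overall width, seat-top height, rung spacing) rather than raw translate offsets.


An open bookshelf. Two side panels, each 32 mm thick, 323 mm deep and 1778 mm tall, stand 976 mm apart (outside-to-outside). Between them sit 5 shelves, each 24 mm thick and 323 mm deep, spanning the full gap between the sides. The bottom shelf rests on the floor (its underside at z = 0) and the clear gap between one shelf's top and the next shelf's underside is 384 mm.


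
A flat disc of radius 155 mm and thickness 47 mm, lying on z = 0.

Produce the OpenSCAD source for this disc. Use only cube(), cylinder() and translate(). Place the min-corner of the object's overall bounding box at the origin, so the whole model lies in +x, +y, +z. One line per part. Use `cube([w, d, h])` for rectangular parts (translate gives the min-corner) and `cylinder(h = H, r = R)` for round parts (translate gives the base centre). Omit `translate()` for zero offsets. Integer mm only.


translate([155, 155, 0]) cylinder(h = 47, r = 155);


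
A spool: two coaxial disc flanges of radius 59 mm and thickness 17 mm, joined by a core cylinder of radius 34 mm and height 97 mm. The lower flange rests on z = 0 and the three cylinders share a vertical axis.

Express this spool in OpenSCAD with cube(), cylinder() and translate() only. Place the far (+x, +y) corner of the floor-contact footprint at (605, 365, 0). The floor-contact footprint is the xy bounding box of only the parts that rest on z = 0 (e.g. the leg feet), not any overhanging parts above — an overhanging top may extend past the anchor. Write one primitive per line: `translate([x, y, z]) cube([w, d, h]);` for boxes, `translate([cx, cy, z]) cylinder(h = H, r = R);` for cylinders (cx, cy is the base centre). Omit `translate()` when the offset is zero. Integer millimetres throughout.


translate([546, 306, 0]) cylinder(h = 17, r = 59);
translate([546, 306, 17]) cylinder(h = 97, r = 34);
translate([546, 306, 114]) cylinder(h = 17, r = 59);


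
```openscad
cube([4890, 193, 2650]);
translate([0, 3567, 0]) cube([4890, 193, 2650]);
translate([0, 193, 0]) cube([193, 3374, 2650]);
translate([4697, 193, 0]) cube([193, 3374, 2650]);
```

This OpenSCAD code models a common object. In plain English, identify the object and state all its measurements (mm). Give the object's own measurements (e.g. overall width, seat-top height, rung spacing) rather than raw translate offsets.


The wall frame of a small rectangular building: four walls, each 2650 mm tall and 193 mm thick, enclosing a footprint 4890 mm (x) by 3760 mm (y) outside-to-outside, with no floor or roof. The front and back walls (the −y and +y sides) span the full width; the two side walls fit between them.


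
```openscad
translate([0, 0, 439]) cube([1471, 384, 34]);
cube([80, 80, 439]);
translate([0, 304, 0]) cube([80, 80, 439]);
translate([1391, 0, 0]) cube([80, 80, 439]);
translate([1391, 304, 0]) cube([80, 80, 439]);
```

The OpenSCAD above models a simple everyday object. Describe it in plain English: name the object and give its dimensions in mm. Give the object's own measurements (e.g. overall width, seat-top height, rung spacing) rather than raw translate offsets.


A long wooden bench with a 1471 mm (x) × 384 mm (y) seat, 34 mm thick, its top surface 473 mm above the floor. Four 80 mm square legs at the seat corners, flush with the edges, run from z = 0 to the seat underside.


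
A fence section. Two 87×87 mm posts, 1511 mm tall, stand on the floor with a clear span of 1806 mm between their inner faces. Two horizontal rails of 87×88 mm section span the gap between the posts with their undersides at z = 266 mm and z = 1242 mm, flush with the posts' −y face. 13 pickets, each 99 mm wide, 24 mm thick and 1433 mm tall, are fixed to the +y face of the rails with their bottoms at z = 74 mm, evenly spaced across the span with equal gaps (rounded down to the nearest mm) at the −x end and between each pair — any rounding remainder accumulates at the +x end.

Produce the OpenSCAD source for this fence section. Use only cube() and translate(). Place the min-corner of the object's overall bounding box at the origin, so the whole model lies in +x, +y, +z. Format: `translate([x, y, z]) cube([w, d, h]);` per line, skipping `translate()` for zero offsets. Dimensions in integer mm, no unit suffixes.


cube([87, 87, 1511]);
translate([1893, 0, 0]) cube([87, 87, 1511]);
translate([87, 0, 266]) cube([1806, 87, 88]);
translate([87, 0, 1242]) cube([1806, 87, 88]);
translate([124, 87, 74]) cube([99, 24, 1433]);
translate([260, 87, 74]) cube([99, 24, 1433]);
translate([396, 87, 74]) cube([99, 24, 1433]);
translate([532, 87, 74]) cube([99, 24, 1433]);
translate([668, 87, 74]) cube([99, 24, 1433]);
translate([804, 87, 74]) cube([99, 24, 1433]);
translate([940, 87, 74]) cube([99, 24, 1433]);
translate([1076, 87, 74]) cube([99, 24, 1433]);
translate([1212, 87, 74]) cube([99, 24, 1433]);
translate([1348, 87, 74]) cube([99, 24, 1433]);
translate([1484, 87, 74]) cube([99, 24, 1433]);
translate([1620, 87, 74]) cube([99, 24, 1433]);
translate([1756, 87, 74]) cube([99, 24, 1433]);


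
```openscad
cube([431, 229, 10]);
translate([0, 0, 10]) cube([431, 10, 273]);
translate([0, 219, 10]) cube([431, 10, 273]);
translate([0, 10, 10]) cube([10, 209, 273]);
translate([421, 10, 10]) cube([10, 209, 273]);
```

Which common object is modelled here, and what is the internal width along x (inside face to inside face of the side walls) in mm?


An open box. The internal width is 411 mm.

A 431×229 base slab with four walls standing on it — an open box. The base is 431 mm wide and the walls are 10 mm thick, so the internal width is 431 − 2 × 10 = 411 mm.


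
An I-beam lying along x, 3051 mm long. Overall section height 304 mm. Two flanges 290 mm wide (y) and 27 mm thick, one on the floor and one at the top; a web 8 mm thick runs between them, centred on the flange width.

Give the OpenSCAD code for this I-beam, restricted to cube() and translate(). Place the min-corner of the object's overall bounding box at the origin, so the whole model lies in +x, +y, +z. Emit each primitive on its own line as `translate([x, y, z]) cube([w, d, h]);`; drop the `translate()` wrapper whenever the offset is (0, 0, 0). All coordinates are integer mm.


cube([3051, 290, 27]);
translate([0, 141, 27]) cube([3051, 8, 250]);
translate([0, 0, 277]) cube([3051, 290, 27]);


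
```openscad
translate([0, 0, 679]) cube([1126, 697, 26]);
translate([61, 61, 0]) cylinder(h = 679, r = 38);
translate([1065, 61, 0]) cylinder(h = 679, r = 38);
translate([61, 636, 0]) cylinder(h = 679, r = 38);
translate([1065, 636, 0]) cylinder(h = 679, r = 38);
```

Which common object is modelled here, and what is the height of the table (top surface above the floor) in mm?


A table. The table height is 705 mm.

A 1126×697×26 slab sits at z = 679 on four Ø76 mm round legs — a table. The top surface is at 679 + 26 = 705 mm.


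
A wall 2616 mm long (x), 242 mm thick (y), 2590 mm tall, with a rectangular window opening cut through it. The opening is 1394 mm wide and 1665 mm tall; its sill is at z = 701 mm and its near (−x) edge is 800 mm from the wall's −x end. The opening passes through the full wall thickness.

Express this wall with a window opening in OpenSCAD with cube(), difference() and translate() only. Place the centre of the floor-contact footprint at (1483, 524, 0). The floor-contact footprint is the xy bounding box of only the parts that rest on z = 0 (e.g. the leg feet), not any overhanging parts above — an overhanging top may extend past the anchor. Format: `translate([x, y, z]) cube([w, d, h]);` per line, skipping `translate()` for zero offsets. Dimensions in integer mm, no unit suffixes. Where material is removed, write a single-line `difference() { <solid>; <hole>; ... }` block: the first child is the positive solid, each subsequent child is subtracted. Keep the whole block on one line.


difference() { translate([175, 403, 0]) cube([2616, 242, 2590]); translate([975, 403, 701]) cube([1394, 242, 1665]); }


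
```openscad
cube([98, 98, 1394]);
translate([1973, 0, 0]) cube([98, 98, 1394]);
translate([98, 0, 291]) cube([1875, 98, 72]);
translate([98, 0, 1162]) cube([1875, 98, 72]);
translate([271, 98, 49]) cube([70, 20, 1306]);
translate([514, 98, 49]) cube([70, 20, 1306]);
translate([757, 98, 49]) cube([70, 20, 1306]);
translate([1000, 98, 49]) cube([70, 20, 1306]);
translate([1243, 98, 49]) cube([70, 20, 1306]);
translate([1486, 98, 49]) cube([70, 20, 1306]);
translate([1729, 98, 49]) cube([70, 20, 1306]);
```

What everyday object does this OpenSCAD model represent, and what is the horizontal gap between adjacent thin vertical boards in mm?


A fence section. The picket gap is 173 mm.

Two posts, two rails, 7 pickets — a fence section. Span 1875 mm holds 7 pickets of 70 mm with 8 equal gaps: ⌊(1875 − 7·70) / 8⌋ = 173 mm.


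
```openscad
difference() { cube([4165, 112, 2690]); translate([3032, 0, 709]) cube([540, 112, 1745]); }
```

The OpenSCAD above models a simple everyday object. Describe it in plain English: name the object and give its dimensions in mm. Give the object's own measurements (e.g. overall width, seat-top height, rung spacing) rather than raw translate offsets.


A wall 4165 mm long (x), 112 mm thick (y), 2690 mm tall, with a rectangular window opening cut through it. The opening is 540 mm wide and 1745 mm tall; its sill is at z = 709 mm and its near (−x) edge is 3032 mm from the wall's −x end. The opening passes through the full wall thickness.


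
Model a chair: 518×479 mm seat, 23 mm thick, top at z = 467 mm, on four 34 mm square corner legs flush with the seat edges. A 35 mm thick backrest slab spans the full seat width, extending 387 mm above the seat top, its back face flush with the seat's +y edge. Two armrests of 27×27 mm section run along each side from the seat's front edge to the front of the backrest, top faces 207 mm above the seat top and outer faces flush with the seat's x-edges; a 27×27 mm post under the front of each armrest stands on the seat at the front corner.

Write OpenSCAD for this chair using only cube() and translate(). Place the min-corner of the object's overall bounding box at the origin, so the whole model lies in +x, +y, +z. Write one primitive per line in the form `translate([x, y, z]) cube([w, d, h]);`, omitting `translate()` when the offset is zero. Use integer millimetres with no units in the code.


translate([0, 0, 444]) cube([518, 479, 23]);
cube([34, 34, 444]);
translate([484, 0, 0]) cube([34, 34, 444]);
translate([0, 445, 0]) cube([34, 34, 444]);
translate([484, 445, 0]) cube([34, 34, 444]);
translate([0, 444, 467]) cube([518, 35, 387]);
translate([0, 0, 647]) cube([27, 444, 27]);
translate([491, 0, 647]) cube([27, 444, 27]);
translate([0, 0, 467]) cube([27, 27, 180]);
translate([491, 0, 467]) cube([27, 27, 180]);


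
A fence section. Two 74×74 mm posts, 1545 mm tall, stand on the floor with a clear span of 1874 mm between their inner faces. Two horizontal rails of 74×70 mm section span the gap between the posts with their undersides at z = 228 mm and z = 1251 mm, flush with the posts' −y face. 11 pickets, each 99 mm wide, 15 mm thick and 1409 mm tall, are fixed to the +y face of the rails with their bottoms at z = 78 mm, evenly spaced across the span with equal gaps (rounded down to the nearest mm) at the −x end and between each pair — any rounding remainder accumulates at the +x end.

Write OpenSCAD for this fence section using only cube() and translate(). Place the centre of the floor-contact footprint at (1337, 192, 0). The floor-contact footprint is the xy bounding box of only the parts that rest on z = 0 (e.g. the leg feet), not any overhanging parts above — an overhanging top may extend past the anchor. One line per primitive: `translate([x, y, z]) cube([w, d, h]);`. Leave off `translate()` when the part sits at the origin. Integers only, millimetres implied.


translate([326, 155, 0]) cube([74, 74, 1545]);
translate([2274, 155, 0]) cube([74, 74, 1545]);
translate([400, 155, 228]) cube([1874, 74, 70]);
translate([400, 155, 1251]) cube([1874, 74, 70]);
translate([465, 229, 78]) cube([99, 15, 1409]);
translate([629, 229, 78]) cube([99, 15, 1409]);
translate([793, 229, 78]) cube([99, 15, 1409]);
translate([957, 229, 78]) cube([99, 15, 1409]);
translate([1121, 229, 78]) cube([99, 15, 1409]);
translate([1285, 229, 78]) cube([99, 15, 1409]);
translate([1449, 229, 78]) cube([99, 15, 1409]);
translate([1613, 229, 78]) cube([99, 15, 1409]);
translate([1777, 229, 78]) cube([99, 15, 1409]);
translate([1941, 229, 78]) cube([99, 15, 1409]);
translate([2105, 229, 78]) cube([99, 15, 1409]);


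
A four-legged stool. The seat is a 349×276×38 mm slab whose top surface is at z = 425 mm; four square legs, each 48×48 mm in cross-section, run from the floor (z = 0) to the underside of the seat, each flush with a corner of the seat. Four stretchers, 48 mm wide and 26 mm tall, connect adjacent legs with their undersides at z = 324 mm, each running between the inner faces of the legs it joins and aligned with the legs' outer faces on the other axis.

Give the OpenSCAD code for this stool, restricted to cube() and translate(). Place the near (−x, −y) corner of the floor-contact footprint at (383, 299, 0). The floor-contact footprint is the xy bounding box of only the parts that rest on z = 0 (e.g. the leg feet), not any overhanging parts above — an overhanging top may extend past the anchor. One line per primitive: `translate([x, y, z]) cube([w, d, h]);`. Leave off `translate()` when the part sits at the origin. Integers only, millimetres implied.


translate([383, 299, 387]) cube([349, 276, 38]);
translate([383, 299, 0]) cube([48, 48, 387]);
translate([684, 299, 0]) cube([48, 48, 387]);
translate([383, 527, 0]) cube([48, 48, 387]);
translate([684, 527, 0]) cube([48, 48, 387]);
translate([431, 299, 324]) cube([253, 48, 26]);
translate([431, 527, 324]) cube([253, 48, 26]);
translate([383, 347, 324]) cube([48, 180, 26]);
translate([684, 347, 324]) cube([48, 180, 26]);


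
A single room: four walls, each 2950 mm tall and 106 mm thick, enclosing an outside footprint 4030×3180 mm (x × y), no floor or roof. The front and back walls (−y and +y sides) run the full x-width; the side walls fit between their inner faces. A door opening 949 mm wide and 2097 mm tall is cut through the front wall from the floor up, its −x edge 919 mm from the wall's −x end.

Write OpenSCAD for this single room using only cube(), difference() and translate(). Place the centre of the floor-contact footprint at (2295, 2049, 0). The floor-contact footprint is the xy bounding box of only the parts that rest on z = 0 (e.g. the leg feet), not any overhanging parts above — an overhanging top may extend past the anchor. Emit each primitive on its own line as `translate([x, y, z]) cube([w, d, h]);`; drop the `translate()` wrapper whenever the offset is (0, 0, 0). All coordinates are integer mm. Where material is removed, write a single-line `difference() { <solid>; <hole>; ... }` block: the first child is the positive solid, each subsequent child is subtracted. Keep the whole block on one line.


difference() { translate([280, 459, 0]) cube([4030, 106, 2950]); translate([1199, 459, 0]) cube([949, 106, 2097]); }
translate([280, 3533, 0]) cube([4030, 106, 2950]);
translate([280, 565, 0]) cube([106, 2968, 2950]);
translate([4204, 565, 0]) cube([106, 2968, 2950]);


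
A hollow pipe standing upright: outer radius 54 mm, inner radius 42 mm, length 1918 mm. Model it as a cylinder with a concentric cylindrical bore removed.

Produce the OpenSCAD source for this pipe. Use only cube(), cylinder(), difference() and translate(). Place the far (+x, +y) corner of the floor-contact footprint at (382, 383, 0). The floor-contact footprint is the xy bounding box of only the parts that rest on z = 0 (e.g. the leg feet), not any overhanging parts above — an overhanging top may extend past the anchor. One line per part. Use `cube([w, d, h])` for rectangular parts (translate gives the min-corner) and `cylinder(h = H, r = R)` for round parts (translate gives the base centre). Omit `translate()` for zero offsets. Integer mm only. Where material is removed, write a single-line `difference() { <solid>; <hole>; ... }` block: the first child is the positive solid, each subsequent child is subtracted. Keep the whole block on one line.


difference() { translate([328, 329, 0]) cylinder(h = 1918, r = 54); translate([328, 329, 0]) cylinder(h = 1918, r = 42); }


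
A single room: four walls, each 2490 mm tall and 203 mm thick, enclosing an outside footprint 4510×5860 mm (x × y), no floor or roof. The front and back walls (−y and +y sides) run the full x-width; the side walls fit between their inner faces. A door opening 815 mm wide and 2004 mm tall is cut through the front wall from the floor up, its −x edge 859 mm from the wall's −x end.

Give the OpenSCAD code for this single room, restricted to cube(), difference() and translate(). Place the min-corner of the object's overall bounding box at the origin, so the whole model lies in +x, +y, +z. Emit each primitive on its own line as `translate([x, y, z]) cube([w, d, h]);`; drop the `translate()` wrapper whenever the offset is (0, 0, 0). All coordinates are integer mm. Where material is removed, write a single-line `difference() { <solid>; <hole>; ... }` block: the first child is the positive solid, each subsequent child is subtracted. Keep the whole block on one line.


difference() { cube([4510, 203, 2490]); translate([859, 0, 0]) cube([815, 203, 2004]); }
translate([0, 5657, 0]) cube([4510, 203, 2490]);
translate([0, 203, 0]) cube([203, 5454, 2490]);
translate([4307, 203, 0]) cube([203, 5454, 2490]);


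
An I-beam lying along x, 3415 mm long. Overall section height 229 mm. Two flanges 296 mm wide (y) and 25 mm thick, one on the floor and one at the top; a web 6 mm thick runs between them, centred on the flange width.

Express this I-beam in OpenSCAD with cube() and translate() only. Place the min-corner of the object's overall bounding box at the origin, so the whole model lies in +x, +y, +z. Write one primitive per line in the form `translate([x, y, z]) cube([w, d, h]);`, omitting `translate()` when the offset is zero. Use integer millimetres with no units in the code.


cube([3415, 296, 25]);
translate([0, 145, 25]) cube([3415, 6, 179]);
translate([0, 0, 204]) cube([3415, 296, 25]);


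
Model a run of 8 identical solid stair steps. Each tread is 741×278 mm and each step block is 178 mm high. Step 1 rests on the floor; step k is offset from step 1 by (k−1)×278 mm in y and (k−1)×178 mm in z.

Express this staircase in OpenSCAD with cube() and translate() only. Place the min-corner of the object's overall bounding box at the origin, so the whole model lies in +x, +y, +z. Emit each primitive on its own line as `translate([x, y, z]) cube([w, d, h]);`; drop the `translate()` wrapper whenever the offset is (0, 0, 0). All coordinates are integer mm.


cube([741, 278, 178]);
translate([0, 278, 178]) cube([741, 278, 178]);
translate([0, 556, 356]) cube([741, 278, 178]);
translate([0, 834, 534]) cube([741, 278, 178]);
translate([0, 1112, 712]) cube([741, 278, 178]);
translate([0, 1390, 890]) cube([741, 278, 178]);
translate([0, 1668, 1068]) cube([741, 278, 178]);
translate([0, 1946, 1246]) cube([741, 278, 178]);


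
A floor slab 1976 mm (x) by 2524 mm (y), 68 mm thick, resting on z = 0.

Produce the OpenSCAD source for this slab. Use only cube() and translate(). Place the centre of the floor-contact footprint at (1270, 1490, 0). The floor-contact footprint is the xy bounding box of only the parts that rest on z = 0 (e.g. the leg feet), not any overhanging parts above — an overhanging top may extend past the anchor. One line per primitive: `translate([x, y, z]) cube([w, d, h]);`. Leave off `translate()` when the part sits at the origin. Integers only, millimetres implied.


translate([282, 228, 0]) cube([1976, 2524, 68]);


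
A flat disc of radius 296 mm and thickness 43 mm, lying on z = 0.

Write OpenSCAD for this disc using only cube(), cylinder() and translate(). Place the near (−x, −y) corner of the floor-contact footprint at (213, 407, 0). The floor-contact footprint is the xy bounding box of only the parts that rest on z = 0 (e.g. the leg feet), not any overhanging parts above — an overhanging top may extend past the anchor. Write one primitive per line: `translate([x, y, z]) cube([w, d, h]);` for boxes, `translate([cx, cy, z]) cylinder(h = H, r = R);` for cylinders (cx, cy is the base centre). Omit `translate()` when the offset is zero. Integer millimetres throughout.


translate([509, 703, 0]) cylinder(h = 43, r = 296);


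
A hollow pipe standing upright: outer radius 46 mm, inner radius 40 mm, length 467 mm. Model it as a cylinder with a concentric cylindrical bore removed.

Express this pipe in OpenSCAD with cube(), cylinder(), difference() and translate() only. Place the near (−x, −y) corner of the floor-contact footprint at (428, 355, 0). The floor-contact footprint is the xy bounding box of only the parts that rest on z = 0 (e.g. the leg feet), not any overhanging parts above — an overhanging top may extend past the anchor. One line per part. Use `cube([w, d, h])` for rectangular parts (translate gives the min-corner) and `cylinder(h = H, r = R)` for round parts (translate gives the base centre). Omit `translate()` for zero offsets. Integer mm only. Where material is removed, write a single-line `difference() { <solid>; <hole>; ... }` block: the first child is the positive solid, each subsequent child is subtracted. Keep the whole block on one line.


difference() { translate([474, 401, 0]) cylinder(h = 467, r = 46); translate([474, 401, 0]) cylinder(h = 467, r = 40); }


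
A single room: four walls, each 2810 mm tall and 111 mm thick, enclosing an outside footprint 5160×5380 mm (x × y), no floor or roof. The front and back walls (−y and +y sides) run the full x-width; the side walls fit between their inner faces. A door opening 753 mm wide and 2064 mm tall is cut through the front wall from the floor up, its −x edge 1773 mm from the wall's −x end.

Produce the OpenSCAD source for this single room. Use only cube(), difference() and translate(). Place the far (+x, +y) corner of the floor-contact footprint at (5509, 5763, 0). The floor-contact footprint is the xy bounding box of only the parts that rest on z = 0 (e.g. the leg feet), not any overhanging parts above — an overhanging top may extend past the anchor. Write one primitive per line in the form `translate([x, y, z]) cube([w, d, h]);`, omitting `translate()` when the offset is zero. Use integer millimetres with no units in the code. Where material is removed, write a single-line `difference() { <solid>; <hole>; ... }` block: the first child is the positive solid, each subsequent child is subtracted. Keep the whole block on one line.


difference() { translate([349, 383, 0]) cube([5160, 111, 2810]); translate([2122, 383, 0]) cube([753, 111, 2064]); }
translate([349, 5652, 0]) cube([5160, 111, 2810]);
translate([349, 494, 0]) cube([111, 5158, 2810]);
translate([5398, 494, 0]) cube([111, 5158, 2810]);


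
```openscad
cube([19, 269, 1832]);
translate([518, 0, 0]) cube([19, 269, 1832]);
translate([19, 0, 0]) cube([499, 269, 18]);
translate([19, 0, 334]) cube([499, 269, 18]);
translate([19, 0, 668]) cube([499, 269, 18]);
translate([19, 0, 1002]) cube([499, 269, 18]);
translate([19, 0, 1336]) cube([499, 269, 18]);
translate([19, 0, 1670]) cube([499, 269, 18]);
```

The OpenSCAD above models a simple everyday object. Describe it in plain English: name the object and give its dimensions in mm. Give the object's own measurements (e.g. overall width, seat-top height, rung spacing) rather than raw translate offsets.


An open bookshelf. Two side panels, each 19 mm thick, 269 mm deep and 1832 mm tall, stand 537 mm apart (outside-to-outside). Between them sit 6 shelves, each 18 mm thick and 269 mm deep, spanning the full gap between the sides. The bottom shelf rests on the floor (its underside at z = 0) and the clear gap between one shelf's top and the next shelf's underside is 316 mm.


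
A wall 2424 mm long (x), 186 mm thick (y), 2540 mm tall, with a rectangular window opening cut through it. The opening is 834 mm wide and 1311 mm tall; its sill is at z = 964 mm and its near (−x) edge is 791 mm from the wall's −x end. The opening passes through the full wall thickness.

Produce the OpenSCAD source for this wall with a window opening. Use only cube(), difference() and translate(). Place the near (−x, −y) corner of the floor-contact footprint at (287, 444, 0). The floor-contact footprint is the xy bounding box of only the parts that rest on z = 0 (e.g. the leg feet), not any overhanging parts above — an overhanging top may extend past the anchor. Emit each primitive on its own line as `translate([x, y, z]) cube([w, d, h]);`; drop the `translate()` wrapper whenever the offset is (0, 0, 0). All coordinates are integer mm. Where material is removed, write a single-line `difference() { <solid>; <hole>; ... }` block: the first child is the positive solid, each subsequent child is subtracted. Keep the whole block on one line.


difference() { translate([287, 444, 0]) cube([2424, 186, 2540]); translate([1078, 444, 964]) cube([834, 186, 1311]); }


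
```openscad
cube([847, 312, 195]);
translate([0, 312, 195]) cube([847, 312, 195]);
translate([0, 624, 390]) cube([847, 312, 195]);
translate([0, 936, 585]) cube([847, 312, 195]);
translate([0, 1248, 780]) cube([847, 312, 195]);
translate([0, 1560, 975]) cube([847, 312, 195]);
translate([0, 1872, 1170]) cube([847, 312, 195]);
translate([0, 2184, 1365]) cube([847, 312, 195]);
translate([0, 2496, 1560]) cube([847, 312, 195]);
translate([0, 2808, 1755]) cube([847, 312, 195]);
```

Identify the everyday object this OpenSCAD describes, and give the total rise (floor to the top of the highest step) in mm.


A staircase. The total rise is 1950 mm.

10 identical blocks, each offset up and back from the previous — a staircase. Each step is 195 mm tall and there are 10 of them, so the total rise is 10 × 195 = 1950 mm.


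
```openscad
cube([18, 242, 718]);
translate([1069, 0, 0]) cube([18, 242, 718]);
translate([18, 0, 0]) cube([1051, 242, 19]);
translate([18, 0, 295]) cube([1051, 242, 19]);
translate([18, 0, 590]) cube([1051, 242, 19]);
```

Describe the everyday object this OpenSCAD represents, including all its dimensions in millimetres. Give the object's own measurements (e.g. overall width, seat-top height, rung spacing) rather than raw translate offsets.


An open bookshelf. Two side panels, each 18 mm thick, 242 mm deep and 718 mm tall, stand 1087 mm apart (outside-to-outside). Between them sit 3 shelves, each 19 mm thick and 242 mm deep, spanning the full gap between the sides. The bottom shelf rests on the floor (its underside at z = 0) and the clear gap between one shelf's top and the next shelf's underside is 276 mm.


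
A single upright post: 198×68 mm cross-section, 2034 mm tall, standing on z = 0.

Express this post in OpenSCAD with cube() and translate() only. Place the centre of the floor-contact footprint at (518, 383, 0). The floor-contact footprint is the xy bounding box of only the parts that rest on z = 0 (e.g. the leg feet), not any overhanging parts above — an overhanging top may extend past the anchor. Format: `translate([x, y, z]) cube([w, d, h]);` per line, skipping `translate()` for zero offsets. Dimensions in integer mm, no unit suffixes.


translate([419, 349, 0]) cube([198, 68, 2034]);


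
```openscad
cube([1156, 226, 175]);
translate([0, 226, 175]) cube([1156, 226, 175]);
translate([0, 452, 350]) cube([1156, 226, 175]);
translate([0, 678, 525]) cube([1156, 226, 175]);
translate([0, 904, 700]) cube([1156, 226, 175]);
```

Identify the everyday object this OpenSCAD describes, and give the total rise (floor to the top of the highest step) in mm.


A staircase. The total rise is 875 mm.

5 identical blocks, each offset up and back from the previous — a staircase. Each step is 175 mm tall and there are 5 of them, so the total rise is 5 × 175 = 875 mm.


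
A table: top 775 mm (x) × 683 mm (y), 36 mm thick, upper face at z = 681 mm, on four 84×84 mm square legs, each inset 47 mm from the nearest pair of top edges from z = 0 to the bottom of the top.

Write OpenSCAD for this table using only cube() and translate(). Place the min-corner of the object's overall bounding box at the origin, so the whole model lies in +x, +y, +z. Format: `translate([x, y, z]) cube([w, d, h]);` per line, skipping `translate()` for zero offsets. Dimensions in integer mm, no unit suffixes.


translate([0, 0, 645]) cube([775, 683, 36]);
translate([47, 47, 0]) cube([84, 84, 645]);
translate([644, 47, 0]) cube([84, 84, 645]);
translate([47, 552, 0]) cube([84, 84, 645]);
translate([644, 552, 0]) cube([84, 84, 645]);


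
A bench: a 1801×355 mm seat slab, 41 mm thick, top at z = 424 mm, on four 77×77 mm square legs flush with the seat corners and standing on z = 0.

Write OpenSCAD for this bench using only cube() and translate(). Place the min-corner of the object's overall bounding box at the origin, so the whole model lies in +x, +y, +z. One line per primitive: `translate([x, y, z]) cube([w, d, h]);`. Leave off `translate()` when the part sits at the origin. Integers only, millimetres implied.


// leg_h = 424 − 41 = 383
translate([0, 0, 383]) cube([1801, 355, 41]);
cube([77, 77, 383]);
translate([0, 278, 0]) cube([77, 77, 383]);
translate([1724, 0, 0]) cube([77, 77, 383]);
translate([1724, 278, 0]) cube([77, 77, 383]);


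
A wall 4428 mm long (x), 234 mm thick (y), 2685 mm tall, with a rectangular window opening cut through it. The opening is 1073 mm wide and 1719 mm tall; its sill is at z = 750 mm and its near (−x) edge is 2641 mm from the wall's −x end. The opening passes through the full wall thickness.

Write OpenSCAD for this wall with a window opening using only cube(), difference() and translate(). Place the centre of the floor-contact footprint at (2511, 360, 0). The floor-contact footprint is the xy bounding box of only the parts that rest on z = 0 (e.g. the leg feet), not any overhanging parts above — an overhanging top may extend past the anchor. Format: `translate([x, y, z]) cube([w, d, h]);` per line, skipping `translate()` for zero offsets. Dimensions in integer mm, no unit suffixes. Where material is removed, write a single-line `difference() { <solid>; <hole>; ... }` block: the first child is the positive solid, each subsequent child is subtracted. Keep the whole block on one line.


difference() { translate([297, 243, 0]) cube([4428, 234, 2685]); translate([2938, 243, 750]) cube([1073, 234, 1719]); }


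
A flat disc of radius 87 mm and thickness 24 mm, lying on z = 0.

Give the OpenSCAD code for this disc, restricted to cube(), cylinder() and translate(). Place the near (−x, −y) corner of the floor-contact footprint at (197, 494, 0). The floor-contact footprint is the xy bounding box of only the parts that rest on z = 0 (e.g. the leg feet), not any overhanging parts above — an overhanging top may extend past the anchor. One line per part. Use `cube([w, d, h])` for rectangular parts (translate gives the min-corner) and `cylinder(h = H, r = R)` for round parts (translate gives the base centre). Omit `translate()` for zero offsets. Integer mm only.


translate([284, 581, 0]) cylinder(h = 24, r = 87);


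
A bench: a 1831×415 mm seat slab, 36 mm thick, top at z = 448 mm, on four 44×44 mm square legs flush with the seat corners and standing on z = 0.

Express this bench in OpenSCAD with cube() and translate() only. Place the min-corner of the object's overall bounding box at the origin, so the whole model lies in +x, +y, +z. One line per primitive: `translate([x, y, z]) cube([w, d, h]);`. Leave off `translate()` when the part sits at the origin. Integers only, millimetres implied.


translate([0, 0, 412]) cube([1831, 415, 36]);
cube([44, 44, 412]);
translate([0, 371, 0]) cube([44, 44, 412]);
translate([1787, 0, 0]) cube([44, 44, 412]);
translate([1787, 371, 0]) cube([44, 44, 412]);


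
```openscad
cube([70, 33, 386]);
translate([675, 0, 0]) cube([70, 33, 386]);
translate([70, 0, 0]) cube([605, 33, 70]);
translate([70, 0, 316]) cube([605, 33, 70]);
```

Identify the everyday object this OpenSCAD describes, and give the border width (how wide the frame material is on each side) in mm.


A picture frame. The border width is 70 mm.

Four thin pieces enclosing a rectangular opening — a picture frame. The two full-height stiles are 386 mm tall; the top rail sits at z = 316 and is 70 mm tall, so the border above the opening is 386 − 316 = 70 mm, matching the stile x-width.


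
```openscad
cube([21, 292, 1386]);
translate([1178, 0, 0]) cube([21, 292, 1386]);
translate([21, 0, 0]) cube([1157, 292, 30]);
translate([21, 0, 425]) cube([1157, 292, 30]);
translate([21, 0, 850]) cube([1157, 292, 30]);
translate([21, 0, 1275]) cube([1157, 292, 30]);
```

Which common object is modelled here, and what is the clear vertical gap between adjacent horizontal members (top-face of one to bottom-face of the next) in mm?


A bookshelf. The clear shelf gap is 395 mm.

Two tall side panels with 4 horizontal boards between them — a bookshelf. The first two shelf undersides are at z = 0 and z = 425; with shelf thickness 30, the clear gap is 425 − 0 − 30 = 395 mm.


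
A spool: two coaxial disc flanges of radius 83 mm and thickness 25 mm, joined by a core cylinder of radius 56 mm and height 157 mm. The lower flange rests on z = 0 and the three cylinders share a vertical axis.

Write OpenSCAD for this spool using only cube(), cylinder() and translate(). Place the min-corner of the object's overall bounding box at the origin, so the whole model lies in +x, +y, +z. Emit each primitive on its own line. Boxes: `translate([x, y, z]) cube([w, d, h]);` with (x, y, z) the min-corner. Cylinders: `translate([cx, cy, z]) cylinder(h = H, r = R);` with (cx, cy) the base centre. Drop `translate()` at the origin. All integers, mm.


translate([83, 83, 0]) cylinder(h = 25, r = 83);
translate([83, 83, 25]) cylinder(h = 157, r = 56);
translate([83, 83, 182]) cylinder(h = 25, r = 83);


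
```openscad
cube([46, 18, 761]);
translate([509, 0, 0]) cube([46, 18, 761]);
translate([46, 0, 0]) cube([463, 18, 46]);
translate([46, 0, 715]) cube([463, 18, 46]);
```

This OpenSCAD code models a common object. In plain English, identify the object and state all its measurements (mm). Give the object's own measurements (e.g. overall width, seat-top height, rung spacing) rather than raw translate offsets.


A rectangular picture frame lying in the x–z plane (depth along y). The opening is 463 mm wide (x) by 669 mm tall (z), surrounded by a border 46 mm wide on all four sides. The frame is 18 mm deep and is made of two full-height vertical stiles with two horizontal rails fitted between them.


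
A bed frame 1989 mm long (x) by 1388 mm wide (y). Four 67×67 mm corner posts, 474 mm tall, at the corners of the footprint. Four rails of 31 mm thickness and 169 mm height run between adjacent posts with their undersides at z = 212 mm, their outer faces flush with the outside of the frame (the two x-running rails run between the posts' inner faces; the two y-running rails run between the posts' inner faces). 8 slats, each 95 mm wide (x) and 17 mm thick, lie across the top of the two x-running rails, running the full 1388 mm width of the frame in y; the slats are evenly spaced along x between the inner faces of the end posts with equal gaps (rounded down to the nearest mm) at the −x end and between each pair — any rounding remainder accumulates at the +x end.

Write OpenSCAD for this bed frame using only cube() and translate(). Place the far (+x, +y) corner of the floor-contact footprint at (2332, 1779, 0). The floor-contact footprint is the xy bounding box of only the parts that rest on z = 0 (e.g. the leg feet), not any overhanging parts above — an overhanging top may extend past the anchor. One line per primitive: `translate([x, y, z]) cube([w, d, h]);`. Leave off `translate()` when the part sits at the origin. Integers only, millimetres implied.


translate([343, 391, 0]) cube([67, 67, 474]);
translate([343, 1712, 0]) cube([67, 67, 474]);
translate([2265, 391, 0]) cube([67, 67, 474]);
translate([2265, 1712, 0]) cube([67, 67, 474]);
translate([410, 391, 212]) cube([1855, 31, 169]);
translate([410, 1748, 212]) cube([1855, 31, 169]);
translate([343, 458, 212]) cube([31, 1254, 169]);
translate([2301, 458, 212]) cube([31, 1254, 169]);
translate([531, 391, 381]) cube([95, 1388, 17]);
translate([747, 391, 381]) cube([95, 1388, 17]);
translate([963, 391, 381]) cube([95, 1388, 17]);
translate([1179, 391, 381]) cube([95, 1388, 17]);
translate([1395, 391, 381]) cube([95, 1388, 17]);
translate([1611, 391, 381]) cube([95, 1388, 17]);
translate([1827, 391, 381]) cube([95, 1388, 17]);
translate([2043, 391, 381]) cube([95, 1388, 17]);
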